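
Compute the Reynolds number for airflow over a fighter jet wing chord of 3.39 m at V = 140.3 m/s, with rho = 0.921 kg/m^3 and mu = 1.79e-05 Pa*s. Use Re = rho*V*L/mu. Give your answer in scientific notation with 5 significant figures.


Step 1: Numerator = rho * V * L = 0.921 * 140.3 * 3.39 = 438.043257
Step 2: Re = 438.043257 / 1.79e-05
Step 3: Re = 2.4472e+07

2.4472e+07


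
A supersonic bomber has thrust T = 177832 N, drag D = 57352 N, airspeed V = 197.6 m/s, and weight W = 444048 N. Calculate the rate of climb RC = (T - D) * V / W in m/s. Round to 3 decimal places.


Step 1: Excess thrust = T - D = 177832 - 57352 = 120480 N
Step 2: Excess power = 120480 * 197.6 = 23806848.0 W
Step 3: RC = 23806848.0 / 444048 = 53.613 m/s

53.613


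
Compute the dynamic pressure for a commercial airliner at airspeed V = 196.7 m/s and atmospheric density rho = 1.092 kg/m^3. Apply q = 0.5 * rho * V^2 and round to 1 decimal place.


Step 1: V^2 = 196.7^2 = 38690.89
Step 2: q = 0.5 * 1.092 * 38690.89
Step 3: q = 21125.2 Pa

21125.2


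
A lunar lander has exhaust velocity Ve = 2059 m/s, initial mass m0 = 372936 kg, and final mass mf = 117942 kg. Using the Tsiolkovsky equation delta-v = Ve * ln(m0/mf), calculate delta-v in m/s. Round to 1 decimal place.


Step 1: Mass ratio m0/mf = 372936 / 117942 = 3.162029
Step 2: ln(3.162029) = 1.151214
Step 3: delta-v = 2059 * 1.151214 = 2370.3 m/s

2370.3


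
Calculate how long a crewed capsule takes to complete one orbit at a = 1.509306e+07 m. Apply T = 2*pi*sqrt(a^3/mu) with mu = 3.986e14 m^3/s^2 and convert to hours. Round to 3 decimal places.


Step 1: a^3 / mu = 3.438206e+21 / 3.986e14 = 8.625705e+06
Step 2: sqrt(8.625705e+06) = 2936.9551 s
Step 3: T = 2*pi * 2936.9551 = 18453.43 s
Step 4: T in hours = 18453.43 / 3600 = 5.126 hours

5.126


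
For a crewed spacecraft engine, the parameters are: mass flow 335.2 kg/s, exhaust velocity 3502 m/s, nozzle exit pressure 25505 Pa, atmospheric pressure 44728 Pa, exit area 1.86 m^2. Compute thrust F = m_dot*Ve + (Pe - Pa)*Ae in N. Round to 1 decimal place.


Step 1: Momentum thrust = m_dot * Ve = 335.2 * 3502 = 1173870.4 N
Step 2: Pressure thrust = (Pe - Pa) * Ae = (25505 - 44728) * 1.86 = -35754.78 N
Step 3: Total thrust F = 1173870.4 + -35754.78 = 1138115.6 N

1138115.6


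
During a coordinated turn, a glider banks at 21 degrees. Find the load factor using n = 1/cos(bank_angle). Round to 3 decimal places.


Step 1: Convert 21 degrees to radians = 0.366519
Step 2: cos(21 deg) = 0.93358
Step 3: n = 1 / 0.93358 = 1.071

1.071


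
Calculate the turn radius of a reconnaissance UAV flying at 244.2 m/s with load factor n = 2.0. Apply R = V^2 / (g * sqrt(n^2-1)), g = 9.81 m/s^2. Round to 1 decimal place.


Step 1: V^2 = 244.2^2 = 59633.64
Step 2: n^2 - 1 = 2.0^2 - 1 = 3.0
Step 3: sqrt(3.0) = 1.732051
Step 4: R = 59633.64 / (9.81 * 1.732051) = 3509.6 m

3509.6


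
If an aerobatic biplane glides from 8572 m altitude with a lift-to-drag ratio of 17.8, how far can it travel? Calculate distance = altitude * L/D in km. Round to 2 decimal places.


Step 1: Glide distance = altitude * L/D = 8572 * 17.8 = 152581.6 m
Step 2: Convert to km: 152581.6 / 1000 = 152.58 km

152.58


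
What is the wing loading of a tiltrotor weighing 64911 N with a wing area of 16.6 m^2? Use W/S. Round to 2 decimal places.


Step 1: Wing loading = W / S = 64911 / 16.6
Step 2: Wing loading = 3910.30 N/m^2

3910.30


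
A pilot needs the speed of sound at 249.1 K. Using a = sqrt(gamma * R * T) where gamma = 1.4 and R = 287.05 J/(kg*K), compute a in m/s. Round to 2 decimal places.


Step 1: gamma * R * T = 1.4 * 287.05 * 249.1 = 100105.817
Step 2: a = sqrt(100105.817) = 316.40 m/s

316.40


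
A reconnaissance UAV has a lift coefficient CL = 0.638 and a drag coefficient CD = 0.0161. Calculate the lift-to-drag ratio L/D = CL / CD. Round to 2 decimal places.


Step 1: L/D = CL / CD = 0.638 / 0.0161
Step 2: L/D = 39.63

39.63


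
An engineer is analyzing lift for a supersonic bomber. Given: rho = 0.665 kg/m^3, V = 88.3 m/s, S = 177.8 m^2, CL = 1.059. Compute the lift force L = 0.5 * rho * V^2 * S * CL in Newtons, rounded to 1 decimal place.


Step 1: Calculate dynamic pressure q = 0.5 * 0.665 * 88.3^2 = 0.5 * 0.665 * 7796.89 = 2592.4659 Pa
Step 2: Multiply by wing area and lift coefficient: L = 2592.4659 * 177.8 * 1.059
Step 3: L = 460940.4415 * 1.059 = 488135.9 N

488135.9


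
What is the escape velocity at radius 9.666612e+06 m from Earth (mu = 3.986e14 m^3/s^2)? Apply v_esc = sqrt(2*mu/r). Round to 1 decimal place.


Step 1: 2*mu/r = 2 * 3.986e14 / 9.666612e+06 = 82469431.8961
Step 2: v_esc = sqrt(82469431.8961) = 9081.3 m/s

9081.3


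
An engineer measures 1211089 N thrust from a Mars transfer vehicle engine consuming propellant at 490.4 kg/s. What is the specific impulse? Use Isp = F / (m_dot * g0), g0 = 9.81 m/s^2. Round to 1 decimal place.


Step 1: m_dot * g0 = 490.4 * 9.81 = 4810.82
Step 2: Isp = 1211089 / 4810.82 = 251.7 s

251.7


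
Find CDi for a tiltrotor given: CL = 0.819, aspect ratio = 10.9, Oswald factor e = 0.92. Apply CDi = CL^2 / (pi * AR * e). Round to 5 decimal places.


Step 1: CL^2 = 0.819^2 = 0.670761
Step 2: pi * AR * e = 3.14159 * 10.9 * 0.92 = 31.503891
Step 3: CDi = 0.670761 / 31.503891 = 0.02129

0.02129


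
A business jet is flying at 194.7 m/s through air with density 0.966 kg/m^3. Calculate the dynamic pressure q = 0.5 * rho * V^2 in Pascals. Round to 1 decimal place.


Step 1: V^2 = 194.7^2 = 37908.09
Step 2: q = 0.5 * 0.966 * 37908.09
Step 3: q = 18309.6 Pa

18309.6


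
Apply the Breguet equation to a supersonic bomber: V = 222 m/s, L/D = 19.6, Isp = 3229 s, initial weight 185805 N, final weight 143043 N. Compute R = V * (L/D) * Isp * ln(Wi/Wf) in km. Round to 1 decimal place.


Step 1: Coefficient = V * (L/D) * Isp = 222 * 19.6 * 3229 = 14050024.8 m
Step 2: Wi/Wf = 185805 / 143043 = 1.298945
Step 3: ln(1.298945) = 0.261552
Step 4: R = 14050024.8 * 0.261552 = 3674818.4 m = 3674.8 km

3674.8


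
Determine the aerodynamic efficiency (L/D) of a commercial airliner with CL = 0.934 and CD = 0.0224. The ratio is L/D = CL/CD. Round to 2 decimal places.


Step 1: L/D = CL / CD = 0.934 / 0.0224
Step 2: L/D = 41.70

41.70


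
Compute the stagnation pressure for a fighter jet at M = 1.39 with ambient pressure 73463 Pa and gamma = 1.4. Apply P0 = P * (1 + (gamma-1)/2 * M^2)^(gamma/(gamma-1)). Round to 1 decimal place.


Step 1: (gamma-1)/2 * M^2 = 0.2 * 1.9321 = 0.38642
Step 2: 1 + 0.38642 = 1.38642
Step 3: Exponent gamma/(gamma-1) = 3.5
Step 4: P0 = 73463 * 1.38642^3.5 = 230515.7 Pa

230515.7


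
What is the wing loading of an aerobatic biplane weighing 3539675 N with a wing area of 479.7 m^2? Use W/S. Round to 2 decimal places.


Step 1: Wing loading = W / S = 3539675 / 479.7
Step 2: Wing loading = 7378.93 N/m^2

7378.93


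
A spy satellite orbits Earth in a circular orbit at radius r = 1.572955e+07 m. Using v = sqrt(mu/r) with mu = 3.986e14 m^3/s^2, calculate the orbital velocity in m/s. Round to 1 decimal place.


Step 1: mu / r = 3.986e14 / 1.572955e+07 = 25340839.3756
Step 2: v = sqrt(25340839.3756) = 5034.0 m/s

5034.0


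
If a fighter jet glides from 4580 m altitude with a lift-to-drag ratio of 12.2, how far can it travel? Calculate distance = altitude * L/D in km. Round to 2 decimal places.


Step 1: Glide distance = altitude * L/D = 4580 * 12.2 = 55876.0 m
Step 2: Convert to km: 55876.0 / 1000 = 55.88 km

55.88


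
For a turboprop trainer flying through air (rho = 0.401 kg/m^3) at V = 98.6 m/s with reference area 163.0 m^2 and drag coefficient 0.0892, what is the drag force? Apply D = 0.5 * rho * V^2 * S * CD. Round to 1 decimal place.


Step 1: Dynamic pressure q = 0.5 * 0.401 * 98.6^2 = 1949.253 Pa
Step 2: Drag D = q * S * CD = 1949.253 * 163.0 * 0.0892
Step 3: D = 28341.4 N

28341.4


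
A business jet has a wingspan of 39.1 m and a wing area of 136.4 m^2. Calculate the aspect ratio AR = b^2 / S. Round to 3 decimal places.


Step 1: b^2 = 39.1^2 = 1528.81
Step 2: AR = 1528.81 / 136.4 = 11.208

11.208


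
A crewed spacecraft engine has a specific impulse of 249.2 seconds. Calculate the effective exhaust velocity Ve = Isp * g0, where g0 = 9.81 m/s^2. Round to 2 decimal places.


Step 1: Ve = Isp * g0 = 249.2 * 9.81
Step 2: Ve = 2444.65 m/s

2444.65


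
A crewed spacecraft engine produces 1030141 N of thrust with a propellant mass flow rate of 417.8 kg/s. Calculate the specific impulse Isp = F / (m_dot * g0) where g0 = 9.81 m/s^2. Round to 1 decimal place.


Step 1: m_dot * g0 = 417.8 * 9.81 = 4098.62
Step 2: Isp = 1030141 / 4098.62 = 251.3 s

251.3


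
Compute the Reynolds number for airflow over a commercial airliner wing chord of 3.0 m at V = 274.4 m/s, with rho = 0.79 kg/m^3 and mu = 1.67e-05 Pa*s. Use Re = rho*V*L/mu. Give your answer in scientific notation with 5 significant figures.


Step 1: Numerator = rho * V * L = 0.79 * 274.4 * 3.0 = 650.328
Step 2: Re = 650.328 / 1.67e-05
Step 3: Re = 3.8942e+07

3.8942e+07


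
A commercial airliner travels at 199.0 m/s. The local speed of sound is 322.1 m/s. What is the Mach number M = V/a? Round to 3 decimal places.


Step 1: M = V / a = 199.0 / 322.1
Step 2: M = 0.618

0.618


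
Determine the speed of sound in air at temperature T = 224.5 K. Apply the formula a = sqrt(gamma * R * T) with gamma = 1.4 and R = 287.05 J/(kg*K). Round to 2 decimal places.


Step 1: gamma * R * T = 1.4 * 287.05 * 224.5 = 90219.815
Step 2: a = sqrt(90219.815) = 300.37 m/s

300.37


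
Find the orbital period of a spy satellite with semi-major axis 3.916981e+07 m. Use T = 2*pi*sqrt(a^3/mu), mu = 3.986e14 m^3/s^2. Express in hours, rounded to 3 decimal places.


Step 1: a^3 / mu = 6.009722e+22 / 3.986e14 = 1.507708e+08
Step 2: sqrt(1.507708e+08) = 12278.8742 s
Step 3: T = 2*pi * 12278.8742 = 77150.44 s
Step 4: T in hours = 77150.44 / 3600 = 21.431 hours

21.431


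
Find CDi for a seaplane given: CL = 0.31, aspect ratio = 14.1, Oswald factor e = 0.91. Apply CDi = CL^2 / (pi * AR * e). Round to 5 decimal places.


Step 1: CL^2 = 0.31^2 = 0.0961
Step 2: pi * AR * e = 3.14159 * 14.1 * 0.91 = 40.309775
Step 3: CDi = 0.0961 / 40.309775 = 0.00238

0.00238


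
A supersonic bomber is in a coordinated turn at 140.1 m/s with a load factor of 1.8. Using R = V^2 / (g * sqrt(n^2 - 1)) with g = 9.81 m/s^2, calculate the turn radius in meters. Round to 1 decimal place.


Step 1: V^2 = 140.1^2 = 19628.01
Step 2: n^2 - 1 = 1.8^2 - 1 = 2.24
Step 3: sqrt(2.24) = 1.496663
Step 4: R = 19628.01 / (9.81 * 1.496663) = 1336.9 m

1336.9


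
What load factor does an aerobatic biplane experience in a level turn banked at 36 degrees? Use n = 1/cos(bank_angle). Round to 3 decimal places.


Step 1: Convert 36 degrees to radians = 0.628319
Step 2: cos(36 deg) = 0.809017
Step 3: n = 1 / 0.809017 = 1.236

1.236


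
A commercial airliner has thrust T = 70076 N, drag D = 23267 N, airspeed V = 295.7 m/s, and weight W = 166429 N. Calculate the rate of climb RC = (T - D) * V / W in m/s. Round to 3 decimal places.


Step 1: Excess thrust = T - D = 70076 - 23267 = 46809 N
Step 2: Excess power = 46809 * 295.7 = 13841421.3 W
Step 3: RC = 13841421.3 / 166429 = 83.167 m/s

83.167


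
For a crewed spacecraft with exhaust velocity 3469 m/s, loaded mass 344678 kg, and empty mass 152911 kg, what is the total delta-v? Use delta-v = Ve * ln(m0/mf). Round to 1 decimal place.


Step 1: Mass ratio m0/mf = 344678 / 152911 = 2.254109
Step 2: ln(2.254109) = 0.812755
Step 3: delta-v = 3469 * 0.812755 = 2819.4 m/s

2819.4


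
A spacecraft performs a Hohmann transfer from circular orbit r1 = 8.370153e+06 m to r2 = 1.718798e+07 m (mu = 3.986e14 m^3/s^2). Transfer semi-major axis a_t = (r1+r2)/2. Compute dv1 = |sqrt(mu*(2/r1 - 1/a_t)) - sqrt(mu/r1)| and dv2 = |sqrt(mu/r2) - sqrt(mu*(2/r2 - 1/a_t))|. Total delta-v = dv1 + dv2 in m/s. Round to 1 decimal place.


Step 1: Transfer semi-major axis a_t = (8.370153e+06 + 1.718798e+07) / 2 = 1.277907e+07 m
Step 2: v1 (circular at r1) = sqrt(mu/r1) = 6900.84 m/s
Step 3: v_t1 = sqrt(mu*(2/r1 - 1/a_t)) = 8003.22 m/s
Step 4: dv1 = |8003.22 - 6900.84| = 1102.38 m/s
Step 5: v2 (circular at r2) = 4815.66 m/s, v_t2 = 3897.39 m/s
Step 6: dv2 = |4815.66 - 3897.39| = 918.28 m/s
Step 7: Total delta-v = 1102.38 + 918.28 = 2020.7 m/s

2020.7


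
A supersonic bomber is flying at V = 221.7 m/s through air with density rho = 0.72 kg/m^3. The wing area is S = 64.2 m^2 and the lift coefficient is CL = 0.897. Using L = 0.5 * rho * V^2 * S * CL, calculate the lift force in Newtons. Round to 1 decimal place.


Step 1: Calculate dynamic pressure q = 0.5 * 0.72 * 221.7^2 = 0.5 * 0.72 * 49150.89 = 17694.3204 Pa
Step 2: Multiply by wing area and lift coefficient: L = 17694.3204 * 64.2 * 0.897
Step 3: L = 1135975.3697 * 0.897 = 1018969.9 N

1018969.9


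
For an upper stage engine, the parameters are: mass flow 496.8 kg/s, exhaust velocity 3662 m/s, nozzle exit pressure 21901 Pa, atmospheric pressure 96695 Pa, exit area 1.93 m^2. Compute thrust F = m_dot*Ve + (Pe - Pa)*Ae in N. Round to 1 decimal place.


Step 1: Momentum thrust = m_dot * Ve = 496.8 * 3662 = 1819281.6 N
Step 2: Pressure thrust = (Pe - Pa) * Ae = (21901 - 96695) * 1.93 = -144352.42 N
Step 3: Total thrust F = 1819281.6 + -144352.42 = 1674929.2 N

1674929.2


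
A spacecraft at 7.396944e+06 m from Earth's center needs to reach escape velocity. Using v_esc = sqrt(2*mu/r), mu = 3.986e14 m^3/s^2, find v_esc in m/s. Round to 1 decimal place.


Step 1: 2*mu/r = 2 * 3.986e14 / 7.396944e+06 = 107774237.577
Step 2: v_esc = sqrt(107774237.577) = 10381.4 m/s

10381.4


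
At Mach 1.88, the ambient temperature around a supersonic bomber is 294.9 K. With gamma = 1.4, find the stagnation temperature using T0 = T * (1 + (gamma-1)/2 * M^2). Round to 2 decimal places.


Step 1: (gamma-1)/2 = 0.2
Step 2: M^2 = 3.5344
Step 3: 1 + 0.2 * 3.5344 = 1.70688
Step 4: T0 = 294.9 * 1.70688 = 503.36 K

503.36


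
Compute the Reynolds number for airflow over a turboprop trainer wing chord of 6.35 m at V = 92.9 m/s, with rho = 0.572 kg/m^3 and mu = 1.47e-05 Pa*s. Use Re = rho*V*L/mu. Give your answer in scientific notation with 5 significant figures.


Step 1: Numerator = rho * V * L = 0.572 * 92.9 * 6.35 = 337.43138
Step 2: Re = 337.43138 / 1.47e-05
Step 3: Re = 2.2955e+07

2.2955e+07


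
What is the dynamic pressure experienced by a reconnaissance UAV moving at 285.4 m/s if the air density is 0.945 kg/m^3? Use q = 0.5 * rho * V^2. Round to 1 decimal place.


Step 1: V^2 = 285.4^2 = 81453.16
Step 2: q = 0.5 * 0.945 * 81453.16
Step 3: q = 38486.6 Pa

38486.6


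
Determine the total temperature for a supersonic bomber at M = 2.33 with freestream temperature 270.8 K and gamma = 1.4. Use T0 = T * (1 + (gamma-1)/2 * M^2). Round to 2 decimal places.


Step 1: (gamma-1)/2 = 0.2
Step 2: M^2 = 5.4289
Step 3: 1 + 0.2 * 5.4289 = 2.08578
Step 4: T0 = 270.8 * 2.08578 = 564.83 K

564.83


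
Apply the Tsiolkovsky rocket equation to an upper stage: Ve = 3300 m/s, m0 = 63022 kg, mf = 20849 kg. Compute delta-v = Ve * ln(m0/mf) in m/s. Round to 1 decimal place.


Step 1: Mass ratio m0/mf = 63022 / 20849 = 3.022783
Step 2: ln(3.022783) = 1.106178
Step 3: delta-v = 3300 * 1.106178 = 3650.4 m/s

3650.4


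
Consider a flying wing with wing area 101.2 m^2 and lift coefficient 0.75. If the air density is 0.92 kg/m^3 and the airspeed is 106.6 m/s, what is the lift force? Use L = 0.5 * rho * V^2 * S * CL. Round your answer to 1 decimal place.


Step 1: Calculate dynamic pressure q = 0.5 * 0.92 * 106.6^2 = 0.5 * 0.92 * 11363.56 = 5227.2376 Pa
Step 2: Multiply by wing area and lift coefficient: L = 5227.2376 * 101.2 * 0.75
Step 3: L = 528996.4451 * 0.75 = 396747.3 N

396747.3


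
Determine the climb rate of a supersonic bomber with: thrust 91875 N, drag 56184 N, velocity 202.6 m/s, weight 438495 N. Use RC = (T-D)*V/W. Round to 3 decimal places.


Step 1: Excess thrust = T - D = 91875 - 56184 = 35691 N
Step 2: Excess power = 35691 * 202.6 = 7230996.6 W
Step 3: RC = 7230996.6 / 438495 = 16.490 m/s

16.490


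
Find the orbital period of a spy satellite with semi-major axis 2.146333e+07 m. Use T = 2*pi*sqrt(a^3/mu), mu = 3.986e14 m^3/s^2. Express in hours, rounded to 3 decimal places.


Step 1: a^3 / mu = 9.887610e+21 / 3.986e14 = 2.480584e+07
Step 2: sqrt(2.480584e+07) = 4980.5466 s
Step 3: T = 2*pi * 4980.5466 = 31293.7 s
Step 4: T in hours = 31293.7 / 3600 = 8.693 hours

8.693


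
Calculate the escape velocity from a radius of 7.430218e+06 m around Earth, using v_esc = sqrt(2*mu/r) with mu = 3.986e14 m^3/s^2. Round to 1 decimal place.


Step 1: 2*mu/r = 2 * 3.986e14 / 7.430218e+06 = 107291603.0189
Step 2: v_esc = sqrt(107291603.0189) = 10358.2 m/s

10358.2


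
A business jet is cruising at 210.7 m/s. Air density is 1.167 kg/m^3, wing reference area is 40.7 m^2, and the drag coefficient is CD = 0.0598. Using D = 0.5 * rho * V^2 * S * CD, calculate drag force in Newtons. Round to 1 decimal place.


Step 1: Dynamic pressure q = 0.5 * 1.167 * 210.7^2 = 25904.1849 Pa
Step 2: Drag D = q * S * CD = 25904.1849 * 40.7 * 0.0598
Step 3: D = 63047.2 N

63047.2


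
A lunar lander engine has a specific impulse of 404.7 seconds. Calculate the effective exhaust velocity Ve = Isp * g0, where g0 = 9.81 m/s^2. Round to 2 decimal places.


Step 1: Ve = Isp * g0 = 404.7 * 9.81
Step 2: Ve = 3970.11 m/s

3970.11


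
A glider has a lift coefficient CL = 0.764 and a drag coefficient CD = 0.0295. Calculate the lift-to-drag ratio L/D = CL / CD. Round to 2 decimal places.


Step 1: L/D = CL / CD = 0.764 / 0.0295
Step 2: L/D = 25.90

25.90


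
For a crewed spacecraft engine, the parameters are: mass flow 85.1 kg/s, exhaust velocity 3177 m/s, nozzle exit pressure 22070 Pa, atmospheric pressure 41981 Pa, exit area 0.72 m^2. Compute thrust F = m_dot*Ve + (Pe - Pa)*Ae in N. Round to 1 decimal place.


Step 1: Momentum thrust = m_dot * Ve = 85.1 * 3177 = 270362.7 N
Step 2: Pressure thrust = (Pe - Pa) * Ae = (22070 - 41981) * 0.72 = -14335.92 N
Step 3: Total thrust F = 270362.7 + -14335.92 = 256026.8 N

256026.8


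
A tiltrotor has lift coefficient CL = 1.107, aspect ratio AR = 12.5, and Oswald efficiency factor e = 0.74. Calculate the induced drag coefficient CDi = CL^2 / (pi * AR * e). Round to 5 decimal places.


Step 1: CL^2 = 1.107^2 = 1.225449
Step 2: pi * AR * e = 3.14159 * 12.5 * 0.74 = 29.059732
Step 3: CDi = 1.225449 / 29.059732 = 0.04217

0.04217


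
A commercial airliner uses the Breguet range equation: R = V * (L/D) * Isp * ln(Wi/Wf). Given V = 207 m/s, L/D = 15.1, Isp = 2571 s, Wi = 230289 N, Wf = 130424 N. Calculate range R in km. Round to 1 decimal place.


Step 1: Coefficient = V * (L/D) * Isp = 207 * 15.1 * 2571 = 8036174.7 m
Step 2: Wi/Wf = 230289 / 130424 = 1.765695
Step 3: ln(1.765695) = 0.568544
Step 4: R = 8036174.7 * 0.568544 = 4568921.8 m = 4568.9 km

4568.9


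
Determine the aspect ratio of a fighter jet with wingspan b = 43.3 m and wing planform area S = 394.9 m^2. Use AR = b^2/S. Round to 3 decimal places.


Step 1: b^2 = 43.3^2 = 1874.89
Step 2: AR = 1874.89 / 394.9 = 4.748

4.748


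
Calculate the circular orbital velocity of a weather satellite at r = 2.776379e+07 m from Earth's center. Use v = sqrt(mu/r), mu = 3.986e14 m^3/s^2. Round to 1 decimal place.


Step 1: mu / r = 3.986e14 / 2.776379e+07 = 14356829.5251
Step 2: v = sqrt(14356829.5251) = 3789.0 m/s

3789.0


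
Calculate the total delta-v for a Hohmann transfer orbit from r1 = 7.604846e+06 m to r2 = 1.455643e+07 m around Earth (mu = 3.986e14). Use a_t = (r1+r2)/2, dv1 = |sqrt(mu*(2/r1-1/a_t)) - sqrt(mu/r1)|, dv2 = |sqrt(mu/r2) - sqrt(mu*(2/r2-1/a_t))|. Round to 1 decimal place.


Step 1: Transfer semi-major axis a_t = (7.604846e+06 + 1.455643e+07) / 2 = 1.108064e+07 m
Step 2: v1 (circular at r1) = sqrt(mu/r1) = 7239.75 m/s
Step 3: v_t1 = sqrt(mu*(2/r1 - 1/a_t)) = 8297.91 m/s
Step 4: dv1 = |8297.91 - 7239.75| = 1058.16 m/s
Step 5: v2 (circular at r2) = 5232.89 m/s, v_t2 = 4335.15 m/s
Step 6: dv2 = |5232.89 - 4335.15| = 897.74 m/s
Step 7: Total delta-v = 1058.16 + 897.74 = 1955.9 m/s

1955.9


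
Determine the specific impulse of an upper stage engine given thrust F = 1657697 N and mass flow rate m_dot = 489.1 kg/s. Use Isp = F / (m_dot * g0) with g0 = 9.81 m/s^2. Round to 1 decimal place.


Step 1: m_dot * g0 = 489.1 * 9.81 = 4798.07
Step 2: Isp = 1657697 / 4798.07 = 345.5 s

345.5


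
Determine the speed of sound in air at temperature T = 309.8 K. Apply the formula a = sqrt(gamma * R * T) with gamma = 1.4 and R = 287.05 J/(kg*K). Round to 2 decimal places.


Step 1: gamma * R * T = 1.4 * 287.05 * 309.8 = 124499.326
Step 2: a = sqrt(124499.326) = 352.84 m/s

352.84


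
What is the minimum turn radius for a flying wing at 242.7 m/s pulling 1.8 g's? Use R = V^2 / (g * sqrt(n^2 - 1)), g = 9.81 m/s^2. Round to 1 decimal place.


Step 1: V^2 = 242.7^2 = 58903.29
Step 2: n^2 - 1 = 1.8^2 - 1 = 2.24
Step 3: sqrt(2.24) = 1.496663
Step 4: R = 58903.29 / (9.81 * 1.496663) = 4011.9 m

4011.9


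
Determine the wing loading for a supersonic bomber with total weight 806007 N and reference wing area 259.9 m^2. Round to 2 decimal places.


Step 1: Wing loading = W / S = 806007 / 259.9
Step 2: Wing loading = 3101.22 N/m^2

3101.22


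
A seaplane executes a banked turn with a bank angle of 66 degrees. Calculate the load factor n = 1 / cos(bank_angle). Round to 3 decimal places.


Step 1: Convert 66 degrees to radians = 1.151917
Step 2: cos(66 deg) = 0.406737
Step 3: n = 1 / 0.406737 = 2.459

2.459


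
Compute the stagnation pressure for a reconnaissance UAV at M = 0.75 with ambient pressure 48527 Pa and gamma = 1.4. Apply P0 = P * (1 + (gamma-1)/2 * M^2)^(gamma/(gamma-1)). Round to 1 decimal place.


Step 1: (gamma-1)/2 * M^2 = 0.2 * 0.5625 = 0.1125
Step 2: 1 + 0.1125 = 1.1125
Step 3: Exponent gamma/(gamma-1) = 3.5
Step 4: P0 = 48527 * 1.1125^3.5 = 70474.7 Pa

70474.7


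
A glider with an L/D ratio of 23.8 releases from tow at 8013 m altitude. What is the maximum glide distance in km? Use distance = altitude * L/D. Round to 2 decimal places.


Step 1: Glide distance = altitude * L/D = 8013 * 23.8 = 190709.4 m
Step 2: Convert to km: 190709.4 / 1000 = 190.71 km

190.71


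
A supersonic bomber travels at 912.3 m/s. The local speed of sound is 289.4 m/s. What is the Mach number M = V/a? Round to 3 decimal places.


Step 1: M = V / a = 912.3 / 289.4
Step 2: M = 3.152

3.152


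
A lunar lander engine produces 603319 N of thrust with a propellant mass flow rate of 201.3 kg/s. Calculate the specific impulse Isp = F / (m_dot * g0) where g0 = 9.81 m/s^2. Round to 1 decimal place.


Step 1: m_dot * g0 = 201.3 * 9.81 = 1974.75
Step 2: Isp = 603319 / 1974.75 = 305.5 s

305.5


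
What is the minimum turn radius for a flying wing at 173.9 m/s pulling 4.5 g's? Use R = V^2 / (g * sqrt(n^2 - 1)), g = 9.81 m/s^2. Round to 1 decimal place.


Step 1: V^2 = 173.9^2 = 30241.21
Step 2: n^2 - 1 = 4.5^2 - 1 = 19.25
Step 3: sqrt(19.25) = 4.387482
Step 4: R = 30241.21 / (9.81 * 4.387482) = 702.6 m

702.6


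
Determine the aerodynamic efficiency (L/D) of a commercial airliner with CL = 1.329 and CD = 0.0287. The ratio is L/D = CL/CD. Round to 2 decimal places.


Step 1: L/D = CL / CD = 1.329 / 0.0287
Step 2: L/D = 46.31

46.31


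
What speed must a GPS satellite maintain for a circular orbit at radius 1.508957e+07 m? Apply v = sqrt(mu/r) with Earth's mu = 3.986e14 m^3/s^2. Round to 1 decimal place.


Step 1: mu / r = 3.986e14 / 1.508957e+07 = 26415596.9985
Step 2: v = sqrt(26415596.9985) = 5139.6 m/s

5139.6


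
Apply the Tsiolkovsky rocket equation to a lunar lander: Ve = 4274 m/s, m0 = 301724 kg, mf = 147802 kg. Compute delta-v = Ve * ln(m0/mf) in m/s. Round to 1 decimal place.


Step 1: Mass ratio m0/mf = 301724 / 147802 = 2.041407
Step 2: ln(2.041407) = 0.713639
Step 3: delta-v = 4274 * 0.713639 = 3050.1 m/s

3050.1


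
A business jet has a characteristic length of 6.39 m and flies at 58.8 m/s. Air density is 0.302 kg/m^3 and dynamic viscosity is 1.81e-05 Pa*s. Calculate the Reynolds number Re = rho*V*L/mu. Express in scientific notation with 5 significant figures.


Step 1: Numerator = rho * V * L = 0.302 * 58.8 * 6.39 = 113.471064
Step 2: Re = 113.471064 / 1.81e-05
Step 3: Re = 6.2691e+06

6.2691e+06


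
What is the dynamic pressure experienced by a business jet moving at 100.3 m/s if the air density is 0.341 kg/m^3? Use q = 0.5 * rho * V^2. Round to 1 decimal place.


Step 1: V^2 = 100.3^2 = 10060.09
Step 2: q = 0.5 * 0.341 * 10060.09
Step 3: q = 1715.2 Pa

1715.2


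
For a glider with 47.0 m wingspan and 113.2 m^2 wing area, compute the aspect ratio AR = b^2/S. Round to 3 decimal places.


Step 1: b^2 = 47.0^2 = 2209.0
Step 2: AR = 2209.0 / 113.2 = 19.514

19.514


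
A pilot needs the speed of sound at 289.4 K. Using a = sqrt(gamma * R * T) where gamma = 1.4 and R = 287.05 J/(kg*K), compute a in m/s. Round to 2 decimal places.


Step 1: gamma * R * T = 1.4 * 287.05 * 289.4 = 116301.178
Step 2: a = sqrt(116301.178) = 341.03 m/s

341.03


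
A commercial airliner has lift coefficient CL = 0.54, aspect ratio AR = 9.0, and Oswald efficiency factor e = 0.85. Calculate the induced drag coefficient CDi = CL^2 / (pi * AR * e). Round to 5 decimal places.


Step 1: CL^2 = 0.54^2 = 0.2916
Step 2: pi * AR * e = 3.14159 * 9.0 * 0.85 = 24.033184
Step 3: CDi = 0.2916 / 24.033184 = 0.01213

0.01213


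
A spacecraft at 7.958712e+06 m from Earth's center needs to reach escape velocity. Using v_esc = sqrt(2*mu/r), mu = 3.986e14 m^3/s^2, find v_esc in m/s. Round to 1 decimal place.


Step 1: 2*mu/r = 2 * 3.986e14 / 7.958712e+06 = 100166961.6893
Step 2: v_esc = sqrt(100166961.6893) = 10008.3 m/s

10008.3


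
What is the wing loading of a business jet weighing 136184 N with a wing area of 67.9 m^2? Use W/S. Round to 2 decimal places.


Step 1: Wing loading = W / S = 136184 / 67.9
Step 2: Wing loading = 2005.66 N/m^2

2005.66


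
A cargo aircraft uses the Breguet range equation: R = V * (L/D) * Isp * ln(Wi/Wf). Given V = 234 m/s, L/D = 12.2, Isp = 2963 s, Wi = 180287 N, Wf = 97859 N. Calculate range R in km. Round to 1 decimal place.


Step 1: Coefficient = V * (L/D) * Isp = 234 * 12.2 * 2963 = 8458772.4 m
Step 2: Wi/Wf = 180287 / 97859 = 1.842314
Step 3: ln(1.842314) = 0.611022
Step 4: R = 8458772.4 * 0.611022 = 5168499.1 m = 5168.5 km

5168.5


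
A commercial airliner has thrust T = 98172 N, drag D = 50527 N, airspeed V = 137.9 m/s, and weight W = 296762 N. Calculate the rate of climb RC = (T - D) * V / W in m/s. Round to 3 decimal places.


Step 1: Excess thrust = T - D = 98172 - 50527 = 47645 N
Step 2: Excess power = 47645 * 137.9 = 6570245.5 W
Step 3: RC = 6570245.5 / 296762 = 22.140 m/s

22.140


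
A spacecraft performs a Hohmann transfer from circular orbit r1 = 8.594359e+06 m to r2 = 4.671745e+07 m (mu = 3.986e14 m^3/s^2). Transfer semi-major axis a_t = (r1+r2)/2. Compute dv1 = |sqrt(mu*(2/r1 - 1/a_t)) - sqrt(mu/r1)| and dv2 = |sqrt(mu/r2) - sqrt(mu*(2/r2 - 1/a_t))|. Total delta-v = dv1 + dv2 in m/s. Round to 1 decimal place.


Step 1: Transfer semi-major axis a_t = (8.594359e+06 + 4.671745e+07) / 2 = 2.765590e+07 m
Step 2: v1 (circular at r1) = sqrt(mu/r1) = 6810.23 m/s
Step 3: v_t1 = sqrt(mu*(2/r1 - 1/a_t)) = 8851.31 m/s
Step 4: dv1 = |8851.31 - 6810.23| = 2041.08 m/s
Step 5: v2 (circular at r2) = 2920.98 m/s, v_t2 = 1628.33 m/s
Step 6: dv2 = |2920.98 - 1628.33| = 1292.66 m/s
Step 7: Total delta-v = 2041.08 + 1292.66 = 3333.7 m/s

3333.7


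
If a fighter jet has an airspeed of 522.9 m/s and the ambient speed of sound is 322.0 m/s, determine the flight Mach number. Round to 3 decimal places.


Step 1: M = V / a = 522.9 / 322.0
Step 2: M = 1.624

1.624


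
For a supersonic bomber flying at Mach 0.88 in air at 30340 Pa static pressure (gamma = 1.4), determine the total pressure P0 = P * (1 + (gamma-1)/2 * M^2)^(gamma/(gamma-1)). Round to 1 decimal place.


Step 1: (gamma-1)/2 * M^2 = 0.2 * 0.7744 = 0.15488
Step 2: 1 + 0.15488 = 1.15488
Step 3: Exponent gamma/(gamma-1) = 3.5
Step 4: P0 = 30340 * 1.15488^3.5 = 50222.1 Pa

50222.1


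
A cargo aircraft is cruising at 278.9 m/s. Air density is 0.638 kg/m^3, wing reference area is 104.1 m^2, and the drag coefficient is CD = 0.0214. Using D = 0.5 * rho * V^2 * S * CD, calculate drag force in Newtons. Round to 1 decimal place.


Step 1: Dynamic pressure q = 0.5 * 0.638 * 278.9^2 = 24813.482 Pa
Step 2: Drag D = q * S * CD = 24813.482 * 104.1 * 0.0214
Step 3: D = 55278.0 N

55278.0


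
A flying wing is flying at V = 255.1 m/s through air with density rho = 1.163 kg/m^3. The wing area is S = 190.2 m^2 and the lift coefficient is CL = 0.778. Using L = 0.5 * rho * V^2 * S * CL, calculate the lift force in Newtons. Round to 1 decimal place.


Step 1: Calculate dynamic pressure q = 0.5 * 1.163 * 255.1^2 = 0.5 * 1.163 * 65076.01 = 37841.6998 Pa
Step 2: Multiply by wing area and lift coefficient: L = 37841.6998 * 190.2 * 0.778
Step 3: L = 7197491.3048 * 0.778 = 5599648.2 N

5599648.2


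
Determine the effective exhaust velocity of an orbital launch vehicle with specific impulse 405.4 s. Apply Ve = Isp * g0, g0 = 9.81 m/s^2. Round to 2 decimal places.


Step 1: Ve = Isp * g0 = 405.4 * 9.81
Step 2: Ve = 3976.97 m/s

3976.97


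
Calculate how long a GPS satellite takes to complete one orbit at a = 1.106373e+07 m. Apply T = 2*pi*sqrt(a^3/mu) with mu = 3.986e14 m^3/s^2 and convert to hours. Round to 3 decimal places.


Step 1: a^3 / mu = 1.354268e+21 / 3.986e14 = 3.397562e+06
Step 2: sqrt(3.397562e+06) = 1843.2477 s
Step 3: T = 2*pi * 1843.2477 = 11581.47 s
Step 4: T in hours = 11581.47 / 3600 = 3.217 hours

3.217


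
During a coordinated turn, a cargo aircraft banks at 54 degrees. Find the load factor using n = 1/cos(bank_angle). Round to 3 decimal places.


Step 1: Convert 54 degrees to radians = 0.942478
Step 2: cos(54 deg) = 0.587785
Step 3: n = 1 / 0.587785 = 1.701

1.701


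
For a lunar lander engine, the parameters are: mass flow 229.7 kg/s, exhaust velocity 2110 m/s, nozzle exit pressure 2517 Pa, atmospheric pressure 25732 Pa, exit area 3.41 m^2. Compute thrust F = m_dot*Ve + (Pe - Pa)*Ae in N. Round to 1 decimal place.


Step 1: Momentum thrust = m_dot * Ve = 229.7 * 2110 = 484667.0 N
Step 2: Pressure thrust = (Pe - Pa) * Ae = (2517 - 25732) * 3.41 = -79163.15 N
Step 3: Total thrust F = 484667.0 + -79163.15 = 405503.9 N

405503.9


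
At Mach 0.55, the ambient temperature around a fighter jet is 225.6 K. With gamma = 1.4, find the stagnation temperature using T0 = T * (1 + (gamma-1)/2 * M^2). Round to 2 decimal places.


Step 1: (gamma-1)/2 = 0.2
Step 2: M^2 = 0.3025
Step 3: 1 + 0.2 * 0.3025 = 1.0605
Step 4: T0 = 225.6 * 1.0605 = 239.25 K

239.25


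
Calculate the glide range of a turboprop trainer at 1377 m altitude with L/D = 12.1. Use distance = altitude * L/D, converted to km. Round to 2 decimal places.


Step 1: Glide distance = altitude * L/D = 1377 * 12.1 = 16661.7 m
Step 2: Convert to km: 16661.7 / 1000 = 16.66 km

16.66


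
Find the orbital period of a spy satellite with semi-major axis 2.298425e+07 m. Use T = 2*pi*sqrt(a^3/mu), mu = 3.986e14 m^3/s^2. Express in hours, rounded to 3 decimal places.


Step 1: a^3 / mu = 1.214202e+22 / 3.986e14 = 3.046167e+07
Step 2: sqrt(3.046167e+07) = 5519.2092 s
Step 3: T = 2*pi * 5519.2092 = 34678.21 s
Step 4: T in hours = 34678.21 / 3600 = 9.633 hours

9.633


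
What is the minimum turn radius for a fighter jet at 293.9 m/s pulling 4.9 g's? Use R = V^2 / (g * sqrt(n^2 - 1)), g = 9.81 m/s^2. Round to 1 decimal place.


Step 1: V^2 = 293.9^2 = 86377.21
Step 2: n^2 - 1 = 4.9^2 - 1 = 23.01
Step 3: sqrt(23.01) = 4.796874
Step 4: R = 86377.21 / (9.81 * 4.796874) = 1835.6 m

1835.6


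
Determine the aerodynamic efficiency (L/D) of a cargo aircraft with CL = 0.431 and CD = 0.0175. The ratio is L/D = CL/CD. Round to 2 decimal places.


Step 1: L/D = CL / CD = 0.431 / 0.0175
Step 2: L/D = 24.63

24.63


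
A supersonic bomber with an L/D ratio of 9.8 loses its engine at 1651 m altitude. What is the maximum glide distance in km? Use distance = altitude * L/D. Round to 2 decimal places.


Step 1: Glide distance = altitude * L/D = 1651 * 9.8 = 16179.8 m
Step 2: Convert to km: 16179.8 / 1000 = 16.18 km

16.18


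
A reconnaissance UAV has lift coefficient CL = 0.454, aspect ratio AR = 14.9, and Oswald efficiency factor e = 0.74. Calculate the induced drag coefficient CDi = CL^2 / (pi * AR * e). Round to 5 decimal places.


Step 1: CL^2 = 0.454^2 = 0.206116
Step 2: pi * AR * e = 3.14159 * 14.9 * 0.74 = 34.639201
Step 3: CDi = 0.206116 / 34.639201 = 0.00595

0.00595


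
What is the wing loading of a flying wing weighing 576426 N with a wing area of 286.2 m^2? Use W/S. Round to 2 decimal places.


Step 1: Wing loading = W / S = 576426 / 286.2
Step 2: Wing loading = 2014.07 N/m^2

2014.07


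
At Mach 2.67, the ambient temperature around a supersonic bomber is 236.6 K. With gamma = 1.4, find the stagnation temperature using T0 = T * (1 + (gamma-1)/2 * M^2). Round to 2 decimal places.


Step 1: (gamma-1)/2 = 0.2
Step 2: M^2 = 7.1289
Step 3: 1 + 0.2 * 7.1289 = 2.42578
Step 4: T0 = 236.6 * 2.42578 = 573.94 K

573.94


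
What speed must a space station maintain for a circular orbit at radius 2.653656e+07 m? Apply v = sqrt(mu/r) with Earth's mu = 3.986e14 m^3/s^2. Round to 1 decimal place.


Step 1: mu / r = 3.986e14 / 2.653656e+07 = 15020786.4169
Step 2: v = sqrt(15020786.4169) = 3875.7 m/s

3875.7


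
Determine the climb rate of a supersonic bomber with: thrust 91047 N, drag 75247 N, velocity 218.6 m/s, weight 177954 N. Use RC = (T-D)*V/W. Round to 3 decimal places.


Step 1: Excess thrust = T - D = 91047 - 75247 = 15800 N
Step 2: Excess power = 15800 * 218.6 = 3453880.0 W
Step 3: RC = 3453880.0 / 177954 = 19.409 m/s

19.409


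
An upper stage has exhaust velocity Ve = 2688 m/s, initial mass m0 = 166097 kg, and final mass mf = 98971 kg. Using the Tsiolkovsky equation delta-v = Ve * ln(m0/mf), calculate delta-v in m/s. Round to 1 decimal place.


Step 1: Mass ratio m0/mf = 166097 / 98971 = 1.678239
Step 2: ln(1.678239) = 0.517745
Step 3: delta-v = 2688 * 0.517745 = 1391.7 m/s

1391.7


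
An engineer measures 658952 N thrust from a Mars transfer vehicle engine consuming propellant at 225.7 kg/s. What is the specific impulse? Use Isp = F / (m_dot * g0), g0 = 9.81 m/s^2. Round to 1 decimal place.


Step 1: m_dot * g0 = 225.7 * 9.81 = 2214.12
Step 2: Isp = 658952 / 2214.12 = 297.6 s

297.6


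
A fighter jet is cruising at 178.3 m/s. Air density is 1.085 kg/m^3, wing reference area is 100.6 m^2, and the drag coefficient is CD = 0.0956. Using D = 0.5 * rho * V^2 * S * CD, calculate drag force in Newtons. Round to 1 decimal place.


Step 1: Dynamic pressure q = 0.5 * 1.085 * 178.3^2 = 17246.5578 Pa
Step 2: Drag D = q * S * CD = 17246.5578 * 100.6 * 0.0956
Step 3: D = 165866.4 N

165866.4


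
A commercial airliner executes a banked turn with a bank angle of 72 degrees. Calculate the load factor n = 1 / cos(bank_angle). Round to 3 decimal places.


Step 1: Convert 72 degrees to radians = 1.256637
Step 2: cos(72 deg) = 0.309017
Step 3: n = 1 / 0.309017 = 3.236

3.236


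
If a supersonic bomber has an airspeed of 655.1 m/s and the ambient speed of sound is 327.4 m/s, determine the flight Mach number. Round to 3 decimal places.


Step 1: M = V / a = 655.1 / 327.4
Step 2: M = 2.001

2.001


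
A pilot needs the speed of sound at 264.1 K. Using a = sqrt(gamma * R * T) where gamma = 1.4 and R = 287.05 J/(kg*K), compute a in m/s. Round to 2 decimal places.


Step 1: gamma * R * T = 1.4 * 287.05 * 264.1 = 106133.867
Step 2: a = sqrt(106133.867) = 325.78 m/s

325.78


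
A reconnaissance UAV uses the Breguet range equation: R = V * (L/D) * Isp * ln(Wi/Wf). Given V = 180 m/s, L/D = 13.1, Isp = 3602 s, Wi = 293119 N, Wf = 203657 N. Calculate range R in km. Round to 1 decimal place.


Step 1: Coefficient = V * (L/D) * Isp = 180 * 13.1 * 3602 = 8493516.0 m
Step 2: Wi/Wf = 293119 / 203657 = 1.439278
Step 3: ln(1.439278) = 0.364141
Step 4: R = 8493516.0 * 0.364141 = 3092841.3 m = 3092.8 km

3092.8


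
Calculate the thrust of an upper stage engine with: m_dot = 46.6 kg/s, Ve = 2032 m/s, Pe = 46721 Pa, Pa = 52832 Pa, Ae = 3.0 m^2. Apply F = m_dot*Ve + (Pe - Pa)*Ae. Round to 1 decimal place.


Step 1: Momentum thrust = m_dot * Ve = 46.6 * 2032 = 94691.2 N
Step 2: Pressure thrust = (Pe - Pa) * Ae = (46721 - 52832) * 3.0 = -18333.0 N
Step 3: Total thrust F = 94691.2 + -18333.0 = 76358.2 N

76358.2


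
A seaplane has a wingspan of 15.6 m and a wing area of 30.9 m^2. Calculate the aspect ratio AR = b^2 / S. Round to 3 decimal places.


Step 1: b^2 = 15.6^2 = 243.36
Step 2: AR = 243.36 / 30.9 = 7.876

7.876


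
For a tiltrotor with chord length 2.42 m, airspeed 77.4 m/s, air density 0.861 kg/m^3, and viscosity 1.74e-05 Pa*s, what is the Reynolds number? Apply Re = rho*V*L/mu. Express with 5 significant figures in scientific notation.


Step 1: Numerator = rho * V * L = 0.861 * 77.4 * 2.42 = 161.272188
Step 2: Re = 161.272188 / 1.74e-05
Step 3: Re = 9.2685e+06

9.2685e+06


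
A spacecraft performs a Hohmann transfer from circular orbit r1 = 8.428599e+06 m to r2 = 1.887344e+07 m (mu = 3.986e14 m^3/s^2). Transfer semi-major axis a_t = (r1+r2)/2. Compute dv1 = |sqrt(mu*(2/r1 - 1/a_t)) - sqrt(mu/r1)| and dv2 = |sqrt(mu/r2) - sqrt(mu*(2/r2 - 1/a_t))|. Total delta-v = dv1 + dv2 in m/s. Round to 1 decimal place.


Step 1: Transfer semi-major axis a_t = (8.428599e+06 + 1.887344e+07) / 2 = 1.365102e+07 m
Step 2: v1 (circular at r1) = sqrt(mu/r1) = 6876.87 m/s
Step 3: v_t1 = sqrt(mu*(2/r1 - 1/a_t)) = 8086.0 m/s
Step 4: dv1 = |8086.0 - 6876.87| = 1209.13 m/s
Step 5: v2 (circular at r2) = 4595.61 m/s, v_t2 = 3611.09 m/s
Step 6: dv2 = |4595.61 - 3611.09| = 984.52 m/s
Step 7: Total delta-v = 1209.13 + 984.52 = 2193.7 m/s

2193.7


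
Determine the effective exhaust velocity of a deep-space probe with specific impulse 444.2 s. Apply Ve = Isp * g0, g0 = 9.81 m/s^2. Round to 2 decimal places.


Step 1: Ve = Isp * g0 = 444.2 * 9.81
Step 2: Ve = 4357.60 m/s

4357.60


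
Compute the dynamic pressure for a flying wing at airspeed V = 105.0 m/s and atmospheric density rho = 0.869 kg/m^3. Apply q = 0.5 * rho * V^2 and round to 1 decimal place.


Step 1: V^2 = 105.0^2 = 11025.0
Step 2: q = 0.5 * 0.869 * 11025.0
Step 3: q = 4790.4 Pa

4790.4


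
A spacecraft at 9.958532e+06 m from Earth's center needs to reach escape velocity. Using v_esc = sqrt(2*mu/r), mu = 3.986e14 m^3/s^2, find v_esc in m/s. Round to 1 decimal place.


Step 1: 2*mu/r = 2 * 3.986e14 / 9.958532e+06 = 80051959.4655
Step 2: v_esc = sqrt(80051959.4655) = 8947.2 m/s

8947.2


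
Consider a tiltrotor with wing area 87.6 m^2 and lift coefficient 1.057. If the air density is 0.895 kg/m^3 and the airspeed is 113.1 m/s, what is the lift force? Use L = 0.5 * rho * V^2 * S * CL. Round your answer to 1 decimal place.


Step 1: Calculate dynamic pressure q = 0.5 * 0.895 * 113.1^2 = 0.5 * 0.895 * 12791.61 = 5724.2455 Pa
Step 2: Multiply by wing area and lift coefficient: L = 5724.2455 * 87.6 * 1.057
Step 3: L = 501443.9036 * 1.057 = 530026.2 N

530026.2


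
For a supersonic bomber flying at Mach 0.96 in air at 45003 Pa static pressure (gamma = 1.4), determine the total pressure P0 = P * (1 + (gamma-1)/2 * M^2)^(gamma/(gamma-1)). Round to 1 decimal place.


Step 1: (gamma-1)/2 * M^2 = 0.2 * 0.9216 = 0.18432
Step 2: 1 + 0.18432 = 1.18432
Step 3: Exponent gamma/(gamma-1) = 3.5
Step 4: P0 = 45003 * 1.18432^3.5 = 81354.8 Pa

81354.8


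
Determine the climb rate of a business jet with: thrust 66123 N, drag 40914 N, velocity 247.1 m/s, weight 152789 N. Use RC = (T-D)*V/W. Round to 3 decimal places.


Step 1: Excess thrust = T - D = 66123 - 40914 = 25209 N
Step 2: Excess power = 25209 * 247.1 = 6229143.9 W
Step 3: RC = 6229143.9 / 152789 = 40.770 m/s

40.770
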